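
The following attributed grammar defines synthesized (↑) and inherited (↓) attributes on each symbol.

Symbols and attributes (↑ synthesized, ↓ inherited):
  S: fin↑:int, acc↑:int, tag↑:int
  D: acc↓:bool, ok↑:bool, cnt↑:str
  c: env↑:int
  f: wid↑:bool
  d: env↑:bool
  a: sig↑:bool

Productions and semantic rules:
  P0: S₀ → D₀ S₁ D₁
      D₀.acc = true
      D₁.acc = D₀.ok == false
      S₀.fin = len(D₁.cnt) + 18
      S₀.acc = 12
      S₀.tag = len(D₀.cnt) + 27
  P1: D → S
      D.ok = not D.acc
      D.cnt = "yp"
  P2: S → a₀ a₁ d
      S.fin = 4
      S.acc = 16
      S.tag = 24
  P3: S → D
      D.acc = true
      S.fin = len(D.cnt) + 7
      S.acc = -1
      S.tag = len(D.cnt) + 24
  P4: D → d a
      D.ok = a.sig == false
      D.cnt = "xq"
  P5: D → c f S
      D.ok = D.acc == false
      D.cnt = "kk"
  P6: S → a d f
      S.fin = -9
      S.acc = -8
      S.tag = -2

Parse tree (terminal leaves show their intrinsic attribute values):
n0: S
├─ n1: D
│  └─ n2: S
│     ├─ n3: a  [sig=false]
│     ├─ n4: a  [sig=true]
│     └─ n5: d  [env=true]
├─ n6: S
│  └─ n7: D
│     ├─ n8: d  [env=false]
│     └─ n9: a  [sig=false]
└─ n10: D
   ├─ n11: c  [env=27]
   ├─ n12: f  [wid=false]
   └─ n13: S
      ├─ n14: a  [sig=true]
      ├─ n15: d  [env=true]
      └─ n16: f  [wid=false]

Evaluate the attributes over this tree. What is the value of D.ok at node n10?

false

1. n1.acc = true  [true]
2. n3.sig = false  [terminal]
3. n4.sig = true  [terminal]
4. n5.env = true  [terminal]
5. n2.fin = 4  [4]
6. n2.acc = 16  [16]
7. n2.tag = 24  [24]
8. n1.ok = false  [not D.acc]
9. n1.cnt = "yp"  ["yp"]
10. n7.acc = true  [true]
11. n8.env = false  [terminal]
12. n9.sig = false  [terminal]
13. n7.ok = true  [a.sig == false]
14. n7.cnt = "xq"  ["xq"]
15. n6.fin = 9  [len(D.cnt) + 7]
16. n6.acc = -1  [-1]
17. n6.tag = 26  [len(D.cnt) + 24]
18. n10.acc = true  [D₀.ok == false]
19. n11.env = 27  [terminal]
20. n12.wid = false  [terminal]
21. n14.sig = true  [terminal]
22. n15.env = true  [terminal]
23. n16.wid = false  [terminal]
24. n13.fin = -9  [-9]
25. n13.acc = -8  [-8]
26. n13.tag = -2  [-2]
27. n10.ok = false  [D.acc == false]
28. n10.cnt = "kk"  ["kk"]
29. n0.fin = 20  [len(D₁.cnt) + 18]
30. n0.acc = 12  [12]
31. n0.tag = 29  [len(D₀.cnt) + 27]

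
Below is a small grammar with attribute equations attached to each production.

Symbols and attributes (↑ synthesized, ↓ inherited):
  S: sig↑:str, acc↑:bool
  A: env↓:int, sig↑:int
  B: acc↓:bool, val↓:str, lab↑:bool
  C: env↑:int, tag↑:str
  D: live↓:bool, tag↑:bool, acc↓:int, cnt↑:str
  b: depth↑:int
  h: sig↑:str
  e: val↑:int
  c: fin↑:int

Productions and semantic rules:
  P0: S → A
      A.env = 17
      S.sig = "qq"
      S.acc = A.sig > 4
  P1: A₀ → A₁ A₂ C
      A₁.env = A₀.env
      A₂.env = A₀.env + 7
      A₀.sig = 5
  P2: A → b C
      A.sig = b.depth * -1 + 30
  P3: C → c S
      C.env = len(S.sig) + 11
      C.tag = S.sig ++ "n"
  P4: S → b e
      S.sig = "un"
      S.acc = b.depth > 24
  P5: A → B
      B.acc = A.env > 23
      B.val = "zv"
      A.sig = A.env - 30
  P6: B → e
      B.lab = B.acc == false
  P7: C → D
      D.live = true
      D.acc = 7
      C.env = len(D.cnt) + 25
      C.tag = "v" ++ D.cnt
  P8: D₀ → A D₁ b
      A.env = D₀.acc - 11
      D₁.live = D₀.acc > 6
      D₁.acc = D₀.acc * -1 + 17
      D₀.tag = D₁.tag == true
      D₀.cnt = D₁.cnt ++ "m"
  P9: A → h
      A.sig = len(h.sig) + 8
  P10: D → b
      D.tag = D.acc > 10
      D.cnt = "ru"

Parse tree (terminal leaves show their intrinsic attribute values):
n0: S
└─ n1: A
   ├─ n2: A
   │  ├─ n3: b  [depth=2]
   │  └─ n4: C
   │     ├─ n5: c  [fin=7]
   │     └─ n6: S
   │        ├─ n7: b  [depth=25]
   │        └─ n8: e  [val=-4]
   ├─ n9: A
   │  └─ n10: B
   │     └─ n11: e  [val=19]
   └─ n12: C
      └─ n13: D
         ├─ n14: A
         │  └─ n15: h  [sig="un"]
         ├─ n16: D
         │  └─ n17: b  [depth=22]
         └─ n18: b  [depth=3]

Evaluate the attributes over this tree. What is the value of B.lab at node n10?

false

1. n1.env = 17  [17]
2. n2.env = 17  [A₀.env]
3. n3.depth = 2  [terminal]
4. n5.fin = 7  [terminal]
5. n7.depth = 25  [terminal]
6. n8.val = -4  [terminal]
7. n6.sig = "un"  ["un"]
8. n6.acc = true  [b.depth > 24]
9. n4.env = 13  [len(S.sig) + 11]
10. n4.tag = "unn"  [S.sig ++ "n"]
11. n2.sig = 28  [b.depth * -1 + 30]
12. n9.env = 24  [A₀.env + 7]
13. n10.acc = true  [A.env > 23]
14. n10.val = "zv"  ["zv"]
15. n11.val = 19  [terminal]
16. n10.lab = false  [B.acc == false]
17. n9.sig = -6  [A.env - 30]
18. n13.live = true  [true]
19. n13.acc = 7  [7]
20. n14.env = -4  [D₀.acc - 11]
21. n15.sig = "un"  [terminal]
22. n14.sig = 10  [len(h.sig) + 8]
23. n16.live = true  [D₀.acc > 6]
24. n16.acc = 10  [D₀.acc * -1 + 17]
25. n17.depth = 22  [terminal]
26. n16.tag = false  [D.acc > 10]
27. n16.cnt = "ru"  ["ru"]
28. n18.depth = 3  [terminal]
29. n13.tag = false  [D₁.tag == true]
30. n13.cnt = "rum"  [D₁.cnt ++ "m"]
31. n12.env = 28  [len(D.cnt) + 25]
32. n12.tag = "vrum"  ["v" ++ D.cnt]
33. n1.sig = 5  [5]
34. n0.sig = "qq"  ["qq"]
35. n0.acc = true  [A.sig > 4]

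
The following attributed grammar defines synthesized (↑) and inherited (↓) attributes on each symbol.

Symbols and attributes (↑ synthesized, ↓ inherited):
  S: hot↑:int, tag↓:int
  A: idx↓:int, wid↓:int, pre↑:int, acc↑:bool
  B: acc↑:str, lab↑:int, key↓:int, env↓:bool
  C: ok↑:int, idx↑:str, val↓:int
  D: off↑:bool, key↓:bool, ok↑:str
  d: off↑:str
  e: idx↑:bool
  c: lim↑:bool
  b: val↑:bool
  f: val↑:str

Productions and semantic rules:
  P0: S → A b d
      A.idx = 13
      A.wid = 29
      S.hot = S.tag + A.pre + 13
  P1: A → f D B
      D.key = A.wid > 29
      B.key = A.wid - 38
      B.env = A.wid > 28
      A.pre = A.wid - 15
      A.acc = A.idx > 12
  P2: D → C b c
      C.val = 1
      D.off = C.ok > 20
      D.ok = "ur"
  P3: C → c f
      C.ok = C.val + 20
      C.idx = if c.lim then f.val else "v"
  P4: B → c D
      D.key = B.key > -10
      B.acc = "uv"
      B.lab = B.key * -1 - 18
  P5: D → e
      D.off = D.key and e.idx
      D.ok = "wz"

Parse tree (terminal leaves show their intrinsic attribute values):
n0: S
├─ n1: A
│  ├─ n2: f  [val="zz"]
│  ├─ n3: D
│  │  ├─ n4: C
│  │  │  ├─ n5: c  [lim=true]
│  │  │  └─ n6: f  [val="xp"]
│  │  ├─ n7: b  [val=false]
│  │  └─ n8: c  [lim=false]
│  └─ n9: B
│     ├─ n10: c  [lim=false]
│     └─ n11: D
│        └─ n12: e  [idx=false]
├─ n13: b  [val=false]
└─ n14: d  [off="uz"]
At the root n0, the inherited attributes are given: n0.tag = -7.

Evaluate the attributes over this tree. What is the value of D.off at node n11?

false

1. n0.tag = -7  [given at root]
2. n1.idx = 13  [13]
3. n1.wid = 29  [29]
4. n2.val = "zz"  [terminal]
5. n3.key = false  [A.wid > 29]
6. n4.val = 1  [1]
7. n5.lim = true  [terminal]
8. n6.val = "xp"  [terminal]
9. n4.ok = 21  [C.val + 20]
10. n4.idx = "xp"  [if c.lim then f.val else "v"]
11. n7.val = false  [terminal]
12. n8.lim = false  [terminal]
13. n3.off = true  [C.ok > 20]
14. n3.ok = "ur"  ["ur"]
15. n9.key = -9  [A.wid - 38]
16. n9.env = true  [A.wid > 28]
17. n10.lim = false  [terminal]
18. n11.key = true  [B.key > -10]
19. n12.idx = false  [terminal]
20. n11.off = false  [D.key and e.idx]
21. n11.ok = "wz"  ["wz"]
22. n9.acc = "uv"  ["uv"]
23. n9.lab = -9  [B.key * -1 - 18]
24. n1.pre = 14  [A.wid - 15]
25. n1.acc = true  [A.idx > 12]
26. n13.val = false  [terminal]
27. n14.off = "uz"  [terminal]
28. n0.hot = 20  [S.tag + A.pre + 13]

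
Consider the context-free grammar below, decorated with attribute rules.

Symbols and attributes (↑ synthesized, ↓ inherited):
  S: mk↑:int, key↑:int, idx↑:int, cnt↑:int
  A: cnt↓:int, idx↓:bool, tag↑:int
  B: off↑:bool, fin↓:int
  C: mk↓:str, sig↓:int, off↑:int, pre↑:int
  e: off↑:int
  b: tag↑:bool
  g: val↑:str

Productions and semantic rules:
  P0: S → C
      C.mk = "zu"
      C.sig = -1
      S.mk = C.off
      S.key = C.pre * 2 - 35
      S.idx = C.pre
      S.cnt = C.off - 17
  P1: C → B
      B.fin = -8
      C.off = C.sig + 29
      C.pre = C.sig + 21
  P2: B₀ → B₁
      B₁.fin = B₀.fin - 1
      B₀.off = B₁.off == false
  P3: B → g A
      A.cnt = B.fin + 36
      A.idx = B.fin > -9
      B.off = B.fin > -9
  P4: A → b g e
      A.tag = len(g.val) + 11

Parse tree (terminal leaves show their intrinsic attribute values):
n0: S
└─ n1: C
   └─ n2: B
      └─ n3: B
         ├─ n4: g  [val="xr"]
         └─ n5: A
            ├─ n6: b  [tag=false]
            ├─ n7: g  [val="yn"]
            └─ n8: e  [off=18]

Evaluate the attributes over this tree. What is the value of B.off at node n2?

true

1. n1.mk = "zu"  ["zu"]
2. n1.sig = -1  [-1]
3. n2.fin = -8  [-8]
4. n3.fin = -9  [B₀.fin - 1]
5. n4.val = "xr"  [terminal]
6. n5.cnt = 27  [B.fin + 36]
7. n5.idx = false  [B.fin > -9]
8. n6.tag = false  [terminal]
9. n7.val = "yn"  [terminal]
10. n8.off = 18  [terminal]
11. n5.tag = 13  [len(g.val) + 11]
12. n3.off = false  [B.fin > -9]
13. n2.off = true  [B₁.off == false]
14. n1.off = 28  [C.sig + 29]
15. n1.pre = 20  [C.sig + 21]
16. n0.mk = 28  [C.off]
17. n0.key = 5  [C.pre * 2 - 35]
18. n0.idx = 20  [C.pre]
19. n0.cnt = 11  [C.off - 17]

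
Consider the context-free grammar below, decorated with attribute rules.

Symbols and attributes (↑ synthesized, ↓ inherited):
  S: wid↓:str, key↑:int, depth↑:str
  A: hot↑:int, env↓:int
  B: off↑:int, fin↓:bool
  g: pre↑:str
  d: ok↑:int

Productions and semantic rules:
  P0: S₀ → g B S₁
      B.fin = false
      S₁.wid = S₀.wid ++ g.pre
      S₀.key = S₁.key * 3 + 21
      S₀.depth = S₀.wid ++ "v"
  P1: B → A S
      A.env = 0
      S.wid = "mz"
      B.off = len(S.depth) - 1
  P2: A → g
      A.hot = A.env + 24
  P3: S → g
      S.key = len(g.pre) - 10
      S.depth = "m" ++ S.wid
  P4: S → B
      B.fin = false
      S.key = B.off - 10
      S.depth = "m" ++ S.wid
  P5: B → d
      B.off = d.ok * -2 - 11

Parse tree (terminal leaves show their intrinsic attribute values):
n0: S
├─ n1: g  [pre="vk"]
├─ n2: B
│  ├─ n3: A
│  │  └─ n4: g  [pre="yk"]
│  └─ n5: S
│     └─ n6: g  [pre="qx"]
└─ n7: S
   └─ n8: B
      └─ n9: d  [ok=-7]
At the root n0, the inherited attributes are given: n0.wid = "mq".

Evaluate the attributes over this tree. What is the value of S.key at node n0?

0

1. n0.wid = "mq"  [given at root]
2. n1.pre = "vk"  [terminal]
3. n2.fin = false  [false]
4. n3.env = 0  [0]
5. n4.pre = "yk"  [terminal]
6. n3.hot = 24  [A.env + 24]
7. n5.wid = "mz"  ["mz"]
8. n6.pre = "qx"  [terminal]
9. n5.key = -8  [len(g.pre) - 10]
10. n5.depth = "mmz"  ["m" ++ S.wid]
11. n2.off = 2  [len(S.depth) - 1]
12. n7.wid = "mqvk"  [S₀.wid ++ g.pre]
13. n8.fin = false  [false]
14. n9.ok = -7  [terminal]
15. n8.off = 3  [d.ok * -2 - 11]
16. n7.key = -7  [B.off - 10]
17. n7.depth = "mmqvk"  ["m" ++ S.wid]
18. n0.key = 0  [S₁.key * 3 + 21]
19. n0.depth = "mqv"  [S₀.wid ++ "v"]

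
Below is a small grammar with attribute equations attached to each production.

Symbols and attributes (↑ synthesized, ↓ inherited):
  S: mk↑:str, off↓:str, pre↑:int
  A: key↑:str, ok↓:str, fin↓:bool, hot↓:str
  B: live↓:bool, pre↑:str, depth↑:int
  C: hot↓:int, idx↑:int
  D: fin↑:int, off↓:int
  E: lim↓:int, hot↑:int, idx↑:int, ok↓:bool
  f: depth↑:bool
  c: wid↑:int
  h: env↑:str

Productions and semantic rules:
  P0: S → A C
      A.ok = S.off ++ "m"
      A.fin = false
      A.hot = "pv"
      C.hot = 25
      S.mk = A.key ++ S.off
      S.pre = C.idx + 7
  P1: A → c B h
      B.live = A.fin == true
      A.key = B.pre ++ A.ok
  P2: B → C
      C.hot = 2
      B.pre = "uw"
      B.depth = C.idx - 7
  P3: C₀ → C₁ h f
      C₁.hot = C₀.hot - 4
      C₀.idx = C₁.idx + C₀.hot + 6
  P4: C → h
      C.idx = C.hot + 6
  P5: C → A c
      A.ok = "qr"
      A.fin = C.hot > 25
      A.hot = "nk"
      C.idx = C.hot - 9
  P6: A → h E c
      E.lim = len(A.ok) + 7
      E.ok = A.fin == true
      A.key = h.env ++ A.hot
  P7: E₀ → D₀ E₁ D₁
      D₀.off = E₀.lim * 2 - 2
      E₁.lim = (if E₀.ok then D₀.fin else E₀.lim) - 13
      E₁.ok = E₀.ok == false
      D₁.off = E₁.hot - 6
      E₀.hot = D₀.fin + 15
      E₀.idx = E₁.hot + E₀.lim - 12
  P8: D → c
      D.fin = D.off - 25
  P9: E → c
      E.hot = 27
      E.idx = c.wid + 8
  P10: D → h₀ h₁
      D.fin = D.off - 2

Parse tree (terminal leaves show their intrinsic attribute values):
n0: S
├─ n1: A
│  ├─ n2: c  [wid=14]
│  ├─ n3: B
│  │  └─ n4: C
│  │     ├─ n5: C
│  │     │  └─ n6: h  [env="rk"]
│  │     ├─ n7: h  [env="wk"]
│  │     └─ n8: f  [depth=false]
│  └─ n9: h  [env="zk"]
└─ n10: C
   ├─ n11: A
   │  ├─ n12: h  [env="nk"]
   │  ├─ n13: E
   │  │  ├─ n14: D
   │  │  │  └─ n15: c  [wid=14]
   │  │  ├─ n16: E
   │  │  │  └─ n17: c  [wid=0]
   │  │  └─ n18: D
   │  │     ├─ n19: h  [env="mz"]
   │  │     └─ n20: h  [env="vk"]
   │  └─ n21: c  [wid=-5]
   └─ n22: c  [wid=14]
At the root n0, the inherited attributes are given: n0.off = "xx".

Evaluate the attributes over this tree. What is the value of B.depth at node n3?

1. n0.off = "xx"  [given at root]
2. n1.ok = "xxm"  [S.off ++ "m"]
3. n1.fin = false  [false]
4. n1.hot = "pv"  ["pv"]
5. n2.wid = 14  [terminal]
6. n3.live = false  [A.fin == true]
7. n4.hot = 2  [2]
8. n5.hot = -2  [C₀.hot - 4]
9. n6.env = "rk"  [terminal]
10. n5.idx = 4  [C.hot + 6]
11. n7.env = "wk"  [terminal]
12. n8.depth = false  [terminal]
13. n4.idx = 12  [C₁.idx + C₀.hot + 6]
14. n3.pre = "uw"  ["uw"]
15. n3.depth = 5  [C.idx - 7]
16. n9.env = "zk"  [terminal]
17. n1.key = "uwxxm"  [B.pre ++ A.ok]
18. n10.hot = 25  [25]
19. n11.ok = "qr"  ["qr"]
20. n11.fin = false  [C.hot > 25]
21. n11.hot = "nk"  ["nk"]
22. n12.env = "nk"  [terminal]
23. n13.lim = 9  [len(A.ok) + 7]
24. n13.ok = false  [A.fin == true]
25. n14.off = 16  [E₀.lim * 2 - 2]
26. n15.wid = 14  [terminal]
27. n14.fin = -9  [D.off - 25]
28. n16.lim = -4  [(if E₀.ok then D₀.fin else E₀.lim) - 13]
29. n16.ok = true  [E₀.ok == false]
30. n17.wid = 0  [terminal]
31. n16.hot = 27  [27]
32. n16.idx = 8  [c.wid + 8]
33. n18.off = 21  [E₁.hot - 6]
34. n19.env = "mz"  [terminal]
35. n20.env = "vk"  [terminal]
36. n18.fin = 19  [D.off - 2]
37. n13.hot = 6  [D₀.fin + 15]
38. n13.idx = 24  [E₁.hot + E₀.lim - 12]
39. n21.wid = -5  [terminal]
40. n11.key = "nknk"  [h.env ++ A.hot]
41. n22.wid = 14  [terminal]
42. n10.idx = 16  [C.hot - 9]
43. n0.mk = "uwxxmxx"  [A.key ++ S.off]
44. n0.pre = 23  [C.idx + 7]

5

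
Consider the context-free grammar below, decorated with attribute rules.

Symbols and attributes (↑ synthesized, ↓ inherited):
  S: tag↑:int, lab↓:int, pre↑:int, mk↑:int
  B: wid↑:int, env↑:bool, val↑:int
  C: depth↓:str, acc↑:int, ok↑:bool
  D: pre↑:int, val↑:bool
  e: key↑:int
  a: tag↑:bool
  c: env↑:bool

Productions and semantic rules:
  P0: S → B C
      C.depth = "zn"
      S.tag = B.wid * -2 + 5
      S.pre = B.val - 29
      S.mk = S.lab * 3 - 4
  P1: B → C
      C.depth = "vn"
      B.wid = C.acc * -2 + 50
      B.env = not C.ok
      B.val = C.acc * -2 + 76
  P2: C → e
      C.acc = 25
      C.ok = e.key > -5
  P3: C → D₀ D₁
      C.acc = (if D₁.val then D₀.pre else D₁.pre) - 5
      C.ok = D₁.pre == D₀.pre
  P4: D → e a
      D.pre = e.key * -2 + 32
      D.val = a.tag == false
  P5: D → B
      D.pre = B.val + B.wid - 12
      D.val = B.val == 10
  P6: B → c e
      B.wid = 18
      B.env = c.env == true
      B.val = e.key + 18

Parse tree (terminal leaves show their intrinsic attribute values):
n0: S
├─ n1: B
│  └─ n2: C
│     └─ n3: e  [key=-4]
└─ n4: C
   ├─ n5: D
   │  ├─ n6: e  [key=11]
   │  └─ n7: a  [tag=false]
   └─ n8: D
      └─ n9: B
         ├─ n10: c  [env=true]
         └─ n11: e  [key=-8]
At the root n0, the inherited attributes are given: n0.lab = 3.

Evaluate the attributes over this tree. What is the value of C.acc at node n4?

1. n0.lab = 3  [given at root]
2. n2.depth = "vn"  ["vn"]
3. n3.key = -4  [terminal]
4. n2.acc = 25  [25]
5. n2.ok = true  [e.key > -5]
6. n1.wid = 0  [C.acc * -2 + 50]
7. n1.env = false  [not C.ok]
8. n1.val = 26  [C.acc * -2 + 76]
9. n4.depth = "zn"  ["zn"]
10. n6.key = 11  [terminal]
11. n7.tag = false  [terminal]
12. n5.pre = 10  [e.key * -2 + 32]
13. n5.val = true  [a.tag == false]
14. n10.env = true  [terminal]
15. n11.key = -8  [terminal]
16. n9.wid = 18  [18]
17. n9.env = true  [c.env == true]
18. n9.val = 10  [e.key + 18]
19. n8.pre = 16  [B.val + B.wid - 12]
20. n8.val = true  [B.val == 10]
21. n4.acc = 5  [(if D₁.val then D₀.pre else D₁.pre) - 5]
22. n4.ok = false  [D₁.pre == D₀.pre]
23. n0.tag = 5  [B.wid * -2 + 5]
24. n0.pre = -3  [B.val - 29]
25. n0.mk = 5  [S.lab * 3 - 4]

5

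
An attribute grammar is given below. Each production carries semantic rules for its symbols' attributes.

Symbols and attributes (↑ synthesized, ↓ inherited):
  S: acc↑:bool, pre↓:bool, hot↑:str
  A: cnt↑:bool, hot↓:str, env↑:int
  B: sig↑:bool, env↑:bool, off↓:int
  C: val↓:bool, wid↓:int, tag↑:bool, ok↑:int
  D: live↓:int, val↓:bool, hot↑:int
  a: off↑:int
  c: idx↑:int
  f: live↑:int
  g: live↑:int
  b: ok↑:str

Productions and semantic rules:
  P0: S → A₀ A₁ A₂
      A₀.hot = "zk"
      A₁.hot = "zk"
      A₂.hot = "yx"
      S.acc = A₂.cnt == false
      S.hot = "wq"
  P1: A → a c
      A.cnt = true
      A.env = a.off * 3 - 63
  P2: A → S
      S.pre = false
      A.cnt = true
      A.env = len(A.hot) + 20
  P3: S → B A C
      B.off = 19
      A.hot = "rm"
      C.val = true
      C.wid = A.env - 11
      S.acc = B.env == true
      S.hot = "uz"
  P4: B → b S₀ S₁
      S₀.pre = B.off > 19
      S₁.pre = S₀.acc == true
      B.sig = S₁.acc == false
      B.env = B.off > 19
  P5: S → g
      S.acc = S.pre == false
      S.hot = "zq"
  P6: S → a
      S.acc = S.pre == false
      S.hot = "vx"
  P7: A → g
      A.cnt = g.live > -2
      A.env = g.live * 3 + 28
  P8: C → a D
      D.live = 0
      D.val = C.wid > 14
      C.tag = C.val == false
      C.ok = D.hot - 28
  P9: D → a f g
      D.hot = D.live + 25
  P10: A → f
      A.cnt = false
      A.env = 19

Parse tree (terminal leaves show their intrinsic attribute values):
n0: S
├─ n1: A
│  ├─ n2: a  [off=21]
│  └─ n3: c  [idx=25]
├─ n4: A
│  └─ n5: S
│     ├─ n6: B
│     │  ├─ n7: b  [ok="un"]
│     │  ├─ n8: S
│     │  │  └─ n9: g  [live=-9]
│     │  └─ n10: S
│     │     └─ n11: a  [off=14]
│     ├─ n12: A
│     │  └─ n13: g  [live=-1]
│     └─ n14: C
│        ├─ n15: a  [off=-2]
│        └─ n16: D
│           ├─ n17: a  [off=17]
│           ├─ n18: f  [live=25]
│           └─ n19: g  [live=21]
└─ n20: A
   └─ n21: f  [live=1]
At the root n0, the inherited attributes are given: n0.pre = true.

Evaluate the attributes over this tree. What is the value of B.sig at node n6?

true

1. n0.pre = true  [given at root]
2. n1.hot = "zk"  ["zk"]
3. n2.off = 21  [terminal]
4. n3.idx = 25  [terminal]
5. n1.cnt = true  [true]
6. n1.env = 0  [a.off * 3 - 63]
7. n4.hot = "zk"  ["zk"]
8. n5.pre = false  [false]
9. n6.off = 19  [19]
10. n7.ok = "un"  [terminal]
11. n8.pre = false  [B.off > 19]
12. n9.live = -9  [terminal]
13. n8.acc = true  [S.pre == false]
14. n8.hot = "zq"  ["zq"]
15. n10.pre = true  [S₀.acc == true]
16. n11.off = 14  [terminal]
17. n10.acc = false  [S.pre == false]
18. n10.hot = "vx"  ["vx"]
19. n6.sig = true  [S₁.acc == false]
20. n6.env = false  [B.off > 19]
21. n12.hot = "rm"  ["rm"]
22. n13.live = -1  [terminal]
23. n12.cnt = true  [g.live > -2]
24. n12.env = 25  [g.live * 3 + 28]
25. n14.val = true  [true]
26. n14.wid = 14  [A.env - 11]
27. n15.off = -2  [terminal]
28. n16.live = 0  [0]
29. n16.val = false  [C.wid > 14]
30. n17.off = 17  [terminal]
31. n18.live = 25  [terminal]
32. n19.live = 21  [terminal]
33. n16.hot = 25  [D.live + 25]
34. n14.tag = false  [C.val == false]
35. n14.ok = -3  [D.hot - 28]
36. n5.acc = false  [B.env == true]
37. n5.hot = "uz"  ["uz"]
38. n4.cnt = true  [true]
39. n4.env = 22  [len(A.hot) + 20]
40. n20.hot = "yx"  ["yx"]
41. n21.live = 1  [terminal]
42. n20.cnt = false  [false]
43. n20.env = 19  [19]
44. n0.acc = true  [A₂.cnt == false]
45. n0.hot = "wq"  ["wq"]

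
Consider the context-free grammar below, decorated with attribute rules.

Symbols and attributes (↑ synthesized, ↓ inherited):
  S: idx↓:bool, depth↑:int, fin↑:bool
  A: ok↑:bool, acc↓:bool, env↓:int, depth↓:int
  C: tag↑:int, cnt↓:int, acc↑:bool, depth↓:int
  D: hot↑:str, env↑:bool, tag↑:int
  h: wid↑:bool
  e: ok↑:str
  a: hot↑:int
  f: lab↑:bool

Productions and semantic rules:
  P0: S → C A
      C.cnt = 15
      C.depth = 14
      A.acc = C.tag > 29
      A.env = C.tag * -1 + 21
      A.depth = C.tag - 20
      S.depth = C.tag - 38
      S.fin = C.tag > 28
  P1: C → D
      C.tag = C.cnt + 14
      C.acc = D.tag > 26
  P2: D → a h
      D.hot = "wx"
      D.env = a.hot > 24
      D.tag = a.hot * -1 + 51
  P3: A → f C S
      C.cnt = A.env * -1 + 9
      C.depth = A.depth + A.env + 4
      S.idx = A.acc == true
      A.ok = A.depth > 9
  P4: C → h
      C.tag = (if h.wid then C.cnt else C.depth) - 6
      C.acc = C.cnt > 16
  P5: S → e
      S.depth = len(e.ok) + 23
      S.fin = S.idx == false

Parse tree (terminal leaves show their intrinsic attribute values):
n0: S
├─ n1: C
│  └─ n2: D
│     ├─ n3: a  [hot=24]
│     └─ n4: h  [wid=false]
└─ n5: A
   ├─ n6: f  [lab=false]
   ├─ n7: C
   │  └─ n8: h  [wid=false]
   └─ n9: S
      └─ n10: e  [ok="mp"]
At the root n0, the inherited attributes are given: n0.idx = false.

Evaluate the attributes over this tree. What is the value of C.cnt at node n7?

17

1. n0.idx = false  [given at root]
2. n1.cnt = 15  [15]
3. n1.depth = 14  [14]
4. n3.hot = 24  [terminal]
5. n4.wid = false  [terminal]
6. n2.hot = "wx"  ["wx"]
7. n2.env = false  [a.hot > 24]
8. n2.tag = 27  [a.hot * -1 + 51]
9. n1.tag = 29  [C.cnt + 14]
10. n1.acc = true  [D.tag > 26]
11. n5.acc = false  [C.tag > 29]
12. n5.env = -8  [C.tag * -1 + 21]
13. n5.depth = 9  [C.tag - 20]
14. n6.lab = false  [terminal]
15. n7.cnt = 17  [A.env * -1 + 9]
16. n7.depth = 5  [A.depth + A.env + 4]
17. n8.wid = false  [terminal]
18. n7.tag = -1  [(if h.wid then C.cnt else C.depth) - 6]
19. n7.acc = true  [C.cnt > 16]
20. n9.idx = false  [A.acc == true]
21. n10.ok = "mp"  [terminal]
22. n9.depth = 25  [len(e.ok) + 23]
23. n9.fin = true  [S.idx == false]
24. n5.ok = false  [A.depth > 9]
25. n0.depth = -9  [C.tag - 38]
26. n0.fin = true  [C.tag > 28]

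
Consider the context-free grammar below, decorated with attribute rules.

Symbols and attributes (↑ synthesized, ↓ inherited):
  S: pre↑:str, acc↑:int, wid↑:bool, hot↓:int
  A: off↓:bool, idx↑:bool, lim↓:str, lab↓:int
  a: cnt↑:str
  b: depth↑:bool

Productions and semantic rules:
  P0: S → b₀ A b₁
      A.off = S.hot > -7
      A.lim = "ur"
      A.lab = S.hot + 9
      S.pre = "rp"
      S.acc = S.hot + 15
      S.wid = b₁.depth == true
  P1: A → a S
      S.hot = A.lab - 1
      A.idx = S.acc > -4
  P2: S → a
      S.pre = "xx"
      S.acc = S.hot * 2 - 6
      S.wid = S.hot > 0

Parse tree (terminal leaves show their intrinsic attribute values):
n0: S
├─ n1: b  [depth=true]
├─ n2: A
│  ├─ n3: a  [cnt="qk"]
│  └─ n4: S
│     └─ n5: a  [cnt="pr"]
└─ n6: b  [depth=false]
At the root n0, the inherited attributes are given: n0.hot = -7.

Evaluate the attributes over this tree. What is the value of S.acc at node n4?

-4

1. n0.hot = -7  [given at root]
2. n1.depth = true  [terminal]
3. n2.off = false  [S.hot > -7]
4. n2.lim = "ur"  ["ur"]
5. n2.lab = 2  [S.hot + 9]
6. n3.cnt = "qk"  [terminal]
7. n4.hot = 1  [A.lab - 1]
8. n5.cnt = "pr"  [terminal]
9. n4.pre = "xx"  ["xx"]
10. n4.acc = -4  [S.hot * 2 - 6]
11. n4.wid = true  [S.hot > 0]
12. n2.idx = false  [S.acc > -4]
13. n6.depth = false  [terminal]
14. n0.pre = "rp"  ["rp"]
15. n0.acc = 8  [S.hot + 15]
16. n0.wid = false  [b₁.depth == true]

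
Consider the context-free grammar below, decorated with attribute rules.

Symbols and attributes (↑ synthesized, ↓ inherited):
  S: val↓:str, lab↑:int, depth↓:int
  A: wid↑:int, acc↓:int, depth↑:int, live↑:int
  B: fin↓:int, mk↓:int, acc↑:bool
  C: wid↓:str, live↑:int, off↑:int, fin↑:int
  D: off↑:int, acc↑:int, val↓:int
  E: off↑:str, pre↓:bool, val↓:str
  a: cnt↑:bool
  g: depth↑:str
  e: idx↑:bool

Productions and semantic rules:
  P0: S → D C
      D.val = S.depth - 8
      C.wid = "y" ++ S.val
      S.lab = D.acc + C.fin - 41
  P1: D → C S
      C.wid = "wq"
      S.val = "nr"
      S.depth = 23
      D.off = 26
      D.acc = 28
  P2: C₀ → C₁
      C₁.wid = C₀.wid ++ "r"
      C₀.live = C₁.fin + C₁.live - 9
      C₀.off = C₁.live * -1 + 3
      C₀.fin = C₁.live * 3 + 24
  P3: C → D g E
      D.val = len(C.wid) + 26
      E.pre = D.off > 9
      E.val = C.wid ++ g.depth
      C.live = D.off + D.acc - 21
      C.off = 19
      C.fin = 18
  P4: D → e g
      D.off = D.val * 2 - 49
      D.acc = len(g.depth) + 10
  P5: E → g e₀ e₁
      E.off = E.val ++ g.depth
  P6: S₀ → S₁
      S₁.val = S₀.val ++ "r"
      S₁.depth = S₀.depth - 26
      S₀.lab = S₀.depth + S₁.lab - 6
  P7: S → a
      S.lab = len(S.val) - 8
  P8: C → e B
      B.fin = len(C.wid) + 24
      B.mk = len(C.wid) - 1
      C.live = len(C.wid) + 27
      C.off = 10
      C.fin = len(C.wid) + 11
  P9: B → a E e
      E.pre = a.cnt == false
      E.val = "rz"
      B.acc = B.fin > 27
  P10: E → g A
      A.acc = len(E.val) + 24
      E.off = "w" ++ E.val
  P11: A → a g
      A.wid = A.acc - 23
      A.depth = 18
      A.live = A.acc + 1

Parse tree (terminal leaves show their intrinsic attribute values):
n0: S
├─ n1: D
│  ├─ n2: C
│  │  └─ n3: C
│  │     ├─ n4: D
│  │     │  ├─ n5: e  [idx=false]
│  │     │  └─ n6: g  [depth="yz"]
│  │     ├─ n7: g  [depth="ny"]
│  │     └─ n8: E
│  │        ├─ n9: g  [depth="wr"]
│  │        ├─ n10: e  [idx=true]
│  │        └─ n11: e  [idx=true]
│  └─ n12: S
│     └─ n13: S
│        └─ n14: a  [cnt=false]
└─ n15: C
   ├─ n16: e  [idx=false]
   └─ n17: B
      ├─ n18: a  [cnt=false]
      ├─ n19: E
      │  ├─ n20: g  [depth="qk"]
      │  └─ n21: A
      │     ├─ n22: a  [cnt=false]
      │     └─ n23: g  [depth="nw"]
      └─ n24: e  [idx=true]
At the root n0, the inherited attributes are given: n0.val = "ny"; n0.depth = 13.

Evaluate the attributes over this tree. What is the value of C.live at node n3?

1. n0.val = "ny"  [given at root]
2. n0.depth = 13  [given at root]
3. n1.val = 5  [S.depth - 8]
4. n2.wid = "wq"  ["wq"]
5. n3.wid = "wqr"  [C₀.wid ++ "r"]
6. n4.val = 29  [len(C.wid) + 26]
7. n5.idx = false  [terminal]
8. n6.depth = "yz"  [terminal]
9. n4.off = 9  [D.val * 2 - 49]
10. n4.acc = 12  [len(g.depth) + 10]
11. n7.depth = "ny"  [terminal]
12. n8.pre = false  [D.off > 9]
13. n8.val = "wqrny"  [C.wid ++ g.depth]
14. n9.depth = "wr"  [terminal]
15. n10.idx = true  [terminal]
16. n11.idx = true  [terminal]
17. n8.off = "wqrnywr"  [E.val ++ g.depth]
18. n3.live = 0  [D.off + D.acc - 21]
19. n3.off = 19  [19]
20. n3.fin = 18  [18]
21. n2.live = 9  [C₁.fin + C₁.live - 9]
22. n2.off = 3  [C₁.live * -1 + 3]
23. n2.fin = 24  [C₁.live * 3 + 24]
24. n12.val = "nr"  ["nr"]
25. n12.depth = 23  [23]
26. n13.val = "nrr"  [S₀.val ++ "r"]
27. n13.depth = -3  [S₀.depth - 26]
28. n14.cnt = false  [terminal]
29. n13.lab = -5  [len(S.val) - 8]
30. n12.lab = 12  [S₀.depth + S₁.lab - 6]
31. n1.off = 26  [26]
32. n1.acc = 28  [28]
33. n15.wid = "yny"  ["y" ++ S.val]
34. n16.idx = false  [terminal]
35. n17.fin = 27  [len(C.wid) + 24]
36. n17.mk = 2  [len(C.wid) - 1]
37. n18.cnt = false  [terminal]
38. n19.pre = true  [a.cnt == false]
39. n19.val = "rz"  ["rz"]
40. n20.depth = "qk"  [terminal]
41. n21.acc = 26  [len(E.val) + 24]
42. n22.cnt = false  [terminal]
43. n23.depth = "nw"  [terminal]
44. n21.wid = 3  [A.acc - 23]
45. n21.depth = 18  [18]
46. n21.live = 27  [A.acc + 1]
47. n19.off = "wrz"  ["w" ++ E.val]
48. n24.idx = true  [terminal]
49. n17.acc = false  [B.fin > 27]
50. n15.live = 30  [len(C.wid) + 27]
51. n15.off = 10  [10]
52. n15.fin = 14  [len(C.wid) + 11]
53. n0.lab = 1  [D.acc + C.fin - 41]

0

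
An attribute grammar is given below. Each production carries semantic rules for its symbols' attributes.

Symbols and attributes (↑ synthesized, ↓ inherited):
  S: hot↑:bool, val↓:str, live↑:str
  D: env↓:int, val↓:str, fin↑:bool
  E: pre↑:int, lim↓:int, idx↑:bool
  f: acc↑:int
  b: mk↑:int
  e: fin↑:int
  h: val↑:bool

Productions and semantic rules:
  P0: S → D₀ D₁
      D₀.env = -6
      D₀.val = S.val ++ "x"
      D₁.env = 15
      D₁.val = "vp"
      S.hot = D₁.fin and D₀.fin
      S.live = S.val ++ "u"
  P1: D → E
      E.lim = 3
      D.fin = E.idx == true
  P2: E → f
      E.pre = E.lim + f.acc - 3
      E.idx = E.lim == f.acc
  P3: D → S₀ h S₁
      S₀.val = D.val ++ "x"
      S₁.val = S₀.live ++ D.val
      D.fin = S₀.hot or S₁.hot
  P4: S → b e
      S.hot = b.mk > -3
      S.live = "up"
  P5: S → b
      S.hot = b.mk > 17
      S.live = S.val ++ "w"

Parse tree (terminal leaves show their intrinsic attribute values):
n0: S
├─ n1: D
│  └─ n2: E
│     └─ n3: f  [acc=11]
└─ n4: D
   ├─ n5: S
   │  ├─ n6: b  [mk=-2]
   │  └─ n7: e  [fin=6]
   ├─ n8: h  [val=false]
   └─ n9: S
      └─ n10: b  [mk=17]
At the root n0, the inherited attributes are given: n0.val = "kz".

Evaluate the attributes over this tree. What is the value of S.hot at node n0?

1. n0.val = "kz"  [given at root]
2. n1.env = -6  [-6]
3. n1.val = "kzx"  [S.val ++ "x"]
4. n2.lim = 3  [3]
5. n3.acc = 11  [terminal]
6. n2.pre = 11  [E.lim + f.acc - 3]
7. n2.idx = false  [E.lim == f.acc]
8. n1.fin = false  [E.idx == true]
9. n4.env = 15  [15]
10. n4.val = "vp"  ["vp"]
11. n5.val = "vpx"  [D.val ++ "x"]
12. n6.mk = -2  [terminal]
13. n7.fin = 6  [terminal]
14. n5.hot = true  [b.mk > -3]
15. n5.live = "up"  ["up"]
16. n8.val = false  [terminal]
17. n9.val = "upvp"  [S₀.live ++ D.val]
18. n10.mk = 17  [terminal]
19. n9.hot = false  [b.mk > 17]
20. n9.live = "upvpw"  [S.val ++ "w"]
21. n4.fin = true  [S₀.hot or S₁.hot]
22. n0.hot = false  [D₁.fin and D₀.fin]
23. n0.live = "kzu"  [S.val ++ "u"]

false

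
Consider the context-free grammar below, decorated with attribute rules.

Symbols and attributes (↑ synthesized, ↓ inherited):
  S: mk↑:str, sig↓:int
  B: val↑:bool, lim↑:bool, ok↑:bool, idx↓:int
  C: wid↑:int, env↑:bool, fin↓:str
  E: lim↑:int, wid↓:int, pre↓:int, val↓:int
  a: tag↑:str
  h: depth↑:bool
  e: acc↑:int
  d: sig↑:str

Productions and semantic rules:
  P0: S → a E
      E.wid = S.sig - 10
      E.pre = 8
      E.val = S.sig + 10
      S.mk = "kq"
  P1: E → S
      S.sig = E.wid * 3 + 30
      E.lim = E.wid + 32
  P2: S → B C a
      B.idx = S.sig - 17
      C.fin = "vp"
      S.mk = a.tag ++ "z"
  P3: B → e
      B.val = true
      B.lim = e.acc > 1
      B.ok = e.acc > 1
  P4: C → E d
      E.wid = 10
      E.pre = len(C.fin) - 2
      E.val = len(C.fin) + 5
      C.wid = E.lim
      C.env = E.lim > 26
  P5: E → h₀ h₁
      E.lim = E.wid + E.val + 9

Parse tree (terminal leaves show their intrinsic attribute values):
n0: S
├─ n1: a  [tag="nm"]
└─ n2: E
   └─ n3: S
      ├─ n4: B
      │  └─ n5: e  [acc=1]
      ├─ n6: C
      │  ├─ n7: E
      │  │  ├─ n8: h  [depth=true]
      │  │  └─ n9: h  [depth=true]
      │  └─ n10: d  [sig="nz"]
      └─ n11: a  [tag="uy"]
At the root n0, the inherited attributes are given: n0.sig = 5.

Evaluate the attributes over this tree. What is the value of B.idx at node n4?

1. n0.sig = 5  [given at root]
2. n1.tag = "nm"  [terminal]
3. n2.wid = -5  [S.sig - 10]
4. n2.pre = 8  [8]
5. n2.val = 15  [S.sig + 10]
6. n3.sig = 15  [E.wid * 3 + 30]
7. n4.idx = -2  [S.sig - 17]
8. n5.acc = 1  [terminal]
9. n4.val = true  [true]
10. n4.lim = false  [e.acc > 1]
11. n4.ok = false  [e.acc > 1]
12. n6.fin = "vp"  ["vp"]
13. n7.wid = 10  [10]
14. n7.pre = 0  [len(C.fin) - 2]
15. n7.val = 7  [len(C.fin) + 5]
16. n8.depth = true  [terminal]
17. n9.depth = true  [terminal]
18. n7.lim = 26  [E.wid + E.val + 9]
19. n10.sig = "nz"  [terminal]
20. n6.wid = 26  [E.lim]
21. n6.env = false  [E.lim > 26]
22. n11.tag = "uy"  [terminal]
23. n3.mk = "uyz"  [a.tag ++ "z"]
24. n2.lim = 27  [E.wid + 32]
25. n0.mk = "kq"  ["kq"]

-2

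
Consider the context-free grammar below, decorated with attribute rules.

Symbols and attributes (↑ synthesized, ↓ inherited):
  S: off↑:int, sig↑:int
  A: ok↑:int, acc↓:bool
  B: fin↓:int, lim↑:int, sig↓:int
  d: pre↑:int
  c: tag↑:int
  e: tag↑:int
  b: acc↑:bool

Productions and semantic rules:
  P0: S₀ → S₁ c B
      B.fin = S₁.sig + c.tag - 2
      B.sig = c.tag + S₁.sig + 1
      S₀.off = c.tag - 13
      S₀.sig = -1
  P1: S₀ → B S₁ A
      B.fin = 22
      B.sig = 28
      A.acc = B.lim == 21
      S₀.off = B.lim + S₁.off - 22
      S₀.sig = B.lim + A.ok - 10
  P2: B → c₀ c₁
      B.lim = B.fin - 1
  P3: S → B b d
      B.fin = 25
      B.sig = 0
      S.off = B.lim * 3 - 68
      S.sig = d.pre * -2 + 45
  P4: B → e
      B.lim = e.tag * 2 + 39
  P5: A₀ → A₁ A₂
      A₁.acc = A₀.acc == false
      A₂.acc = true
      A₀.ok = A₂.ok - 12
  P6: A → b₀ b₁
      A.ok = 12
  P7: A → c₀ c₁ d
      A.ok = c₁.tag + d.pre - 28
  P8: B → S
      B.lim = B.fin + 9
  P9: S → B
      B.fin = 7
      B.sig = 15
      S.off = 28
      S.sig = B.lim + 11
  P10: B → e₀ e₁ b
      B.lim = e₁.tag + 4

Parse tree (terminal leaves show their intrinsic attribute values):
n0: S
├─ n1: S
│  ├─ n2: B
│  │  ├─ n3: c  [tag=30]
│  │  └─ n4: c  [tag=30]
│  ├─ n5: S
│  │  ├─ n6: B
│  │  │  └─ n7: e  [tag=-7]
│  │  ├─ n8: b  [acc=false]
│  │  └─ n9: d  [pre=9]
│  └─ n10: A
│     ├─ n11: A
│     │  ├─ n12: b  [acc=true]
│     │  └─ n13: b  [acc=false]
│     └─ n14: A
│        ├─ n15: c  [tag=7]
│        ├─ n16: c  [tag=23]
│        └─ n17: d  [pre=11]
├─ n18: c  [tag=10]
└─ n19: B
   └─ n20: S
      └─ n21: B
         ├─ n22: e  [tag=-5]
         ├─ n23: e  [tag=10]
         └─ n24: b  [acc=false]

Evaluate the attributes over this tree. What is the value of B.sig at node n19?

1. n2.fin = 22  [22]
2. n2.sig = 28  [28]
3. n3.tag = 30  [terminal]
4. n4.tag = 30  [terminal]
5. n2.lim = 21  [B.fin - 1]
6. n6.fin = 25  [25]
7. n6.sig = 0  [0]
8. n7.tag = -7  [terminal]
9. n6.lim = 25  [e.tag * 2 + 39]
10. n8.acc = false  [terminal]
11. n9.pre = 9  [terminal]
12. n5.off = 7  [B.lim * 3 - 68]
13. n5.sig = 27  [d.pre * -2 + 45]
14. n10.acc = true  [B.lim == 21]
15. n11.acc = false  [A₀.acc == false]
16. n12.acc = true  [terminal]
17. n13.acc = false  [terminal]
18. n11.ok = 12  [12]
19. n14.acc = true  [true]
20. n15.tag = 7  [terminal]
21. n16.tag = 23  [terminal]
22. n17.pre = 11  [terminal]
23. n14.ok = 6  [c₁.tag + d.pre - 28]
24. n10.ok = -6  [A₂.ok - 12]
25. n1.off = 6  [B.lim + S₁.off - 22]
26. n1.sig = 5  [B.lim + A.ok - 10]
27. n18.tag = 10  [terminal]
28. n19.fin = 13  [S₁.sig + c.tag - 2]
29. n19.sig = 16  [c.tag + S₁.sig + 1]
30. n21.fin = 7  [7]
31. n21.sig = 15  [15]
32. n22.tag = -5  [terminal]
33. n23.tag = 10  [terminal]
34. n24.acc = false  [terminal]
35. n21.lim = 14  [e₁.tag + 4]
36. n20.off = 28  [28]
37. n20.sig = 25  [B.lim + 11]
38. n19.lim = 22  [B.fin + 9]
39. n0.off = -3  [c.tag - 13]
40. n0.sig = -1  [-1]

16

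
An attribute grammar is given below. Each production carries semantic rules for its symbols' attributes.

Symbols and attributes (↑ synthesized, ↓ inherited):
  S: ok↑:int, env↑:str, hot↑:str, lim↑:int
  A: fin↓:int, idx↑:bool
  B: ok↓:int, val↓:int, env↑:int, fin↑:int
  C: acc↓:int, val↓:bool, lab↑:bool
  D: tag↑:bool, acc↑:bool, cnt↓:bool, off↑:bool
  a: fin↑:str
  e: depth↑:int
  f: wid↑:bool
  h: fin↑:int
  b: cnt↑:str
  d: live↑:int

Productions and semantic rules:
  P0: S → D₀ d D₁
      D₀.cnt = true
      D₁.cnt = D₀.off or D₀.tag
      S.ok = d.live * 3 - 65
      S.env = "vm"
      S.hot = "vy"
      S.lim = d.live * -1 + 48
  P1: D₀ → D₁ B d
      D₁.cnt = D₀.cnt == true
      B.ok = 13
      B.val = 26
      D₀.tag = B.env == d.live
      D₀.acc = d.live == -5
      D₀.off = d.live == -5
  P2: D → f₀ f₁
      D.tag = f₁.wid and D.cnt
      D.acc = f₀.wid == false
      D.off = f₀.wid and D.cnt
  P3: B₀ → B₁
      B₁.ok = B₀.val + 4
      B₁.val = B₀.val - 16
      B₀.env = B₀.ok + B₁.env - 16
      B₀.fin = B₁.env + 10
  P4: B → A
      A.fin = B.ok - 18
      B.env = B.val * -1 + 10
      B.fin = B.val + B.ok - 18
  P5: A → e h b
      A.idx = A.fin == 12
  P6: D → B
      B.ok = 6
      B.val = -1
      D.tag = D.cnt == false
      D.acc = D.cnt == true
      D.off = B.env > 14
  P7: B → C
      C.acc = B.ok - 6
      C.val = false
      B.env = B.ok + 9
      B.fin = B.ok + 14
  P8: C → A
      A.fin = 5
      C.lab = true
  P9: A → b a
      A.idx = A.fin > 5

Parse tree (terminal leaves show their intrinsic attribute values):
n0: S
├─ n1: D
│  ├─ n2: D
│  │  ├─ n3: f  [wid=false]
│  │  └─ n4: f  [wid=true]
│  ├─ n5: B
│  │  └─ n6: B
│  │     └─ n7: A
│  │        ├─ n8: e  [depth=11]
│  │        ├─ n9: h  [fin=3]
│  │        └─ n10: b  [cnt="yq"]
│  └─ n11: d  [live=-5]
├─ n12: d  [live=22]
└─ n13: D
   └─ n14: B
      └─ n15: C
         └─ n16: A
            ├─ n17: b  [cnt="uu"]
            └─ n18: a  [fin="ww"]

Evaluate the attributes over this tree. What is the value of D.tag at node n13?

1. n1.cnt = true  [true]
2. n2.cnt = true  [D₀.cnt == true]
3. n3.wid = false  [terminal]
4. n4.wid = true  [terminal]
5. n2.tag = true  [f₁.wid and D.cnt]
6. n2.acc = true  [f₀.wid == false]
7. n2.off = false  [f₀.wid and D.cnt]
8. n5.ok = 13  [13]
9. n5.val = 26  [26]
10. n6.ok = 30  [B₀.val + 4]
11. n6.val = 10  [B₀.val - 16]
12. n7.fin = 12  [B.ok - 18]
13. n8.depth = 11  [terminal]
14. n9.fin = 3  [terminal]
15. n10.cnt = "yq"  [terminal]
16. n7.idx = true  [A.fin == 12]
17. n6.env = 0  [B.val * -1 + 10]
18. n6.fin = 22  [B.val + B.ok - 18]
19. n5.env = -3  [B₀.ok + B₁.env - 16]
20. n5.fin = 10  [B₁.env + 10]
21. n11.live = -5  [terminal]
22. n1.tag = false  [B.env == d.live]
23. n1.acc = true  [d.live == -5]
24. n1.off = true  [d.live == -5]
25. n12.live = 22  [terminal]
26. n13.cnt = true  [D₀.off or D₀.tag]
27. n14.ok = 6  [6]
28. n14.val = -1  [-1]
29. n15.acc = 0  [B.ok - 6]
30. n15.val = false  [false]
31. n16.fin = 5  [5]
32. n17.cnt = "uu"  [terminal]
33. n18.fin = "ww"  [terminal]
34. n16.idx = false  [A.fin > 5]
35. n15.lab = true  [true]
36. n14.env = 15  [B.ok + 9]
37. n14.fin = 20  [B.ok + 14]
38. n13.tag = false  [D.cnt == false]
39. n13.acc = true  [D.cnt == true]
40. n13.off = true  [B.env > 14]
41. n0.ok = 1  [d.live * 3 - 65]
42. n0.env = "vm"  ["vm"]
43. n0.hot = "vy"  ["vy"]
44. n0.lim = 26  [d.live * -1 + 48]

false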